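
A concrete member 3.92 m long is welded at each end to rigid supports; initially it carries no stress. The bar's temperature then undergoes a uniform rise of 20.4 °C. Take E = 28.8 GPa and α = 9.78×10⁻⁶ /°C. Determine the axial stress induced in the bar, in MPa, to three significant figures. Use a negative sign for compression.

-5.75 MPa

Free thermal expansion αLΔT = 9.78e-6 · 3920 · 20.4 = 0.7821 mm.
The walls impose strain ε = −(0.7821)/3920 = -1.9951e-04; σ = Eε = 28800 · -1.9951e-04 = -5.746 MPa.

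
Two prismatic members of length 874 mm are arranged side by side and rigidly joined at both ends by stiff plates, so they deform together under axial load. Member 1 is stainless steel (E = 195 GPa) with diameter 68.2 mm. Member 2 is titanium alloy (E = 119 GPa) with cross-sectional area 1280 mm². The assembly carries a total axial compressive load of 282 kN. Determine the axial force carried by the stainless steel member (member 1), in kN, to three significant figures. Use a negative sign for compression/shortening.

-232 kN

A_1 = 3653 mm².
Equal strain + equilibrium ⇒ each member carries load in proportion to AE: A₁E₁ = 712300000 N, A₂E₂ = 152300000 N, ΣAE = 864700000 N.
F₁ = P·A₁E₁/ΣAE = -282000·712300000/864700000 = -232300 N.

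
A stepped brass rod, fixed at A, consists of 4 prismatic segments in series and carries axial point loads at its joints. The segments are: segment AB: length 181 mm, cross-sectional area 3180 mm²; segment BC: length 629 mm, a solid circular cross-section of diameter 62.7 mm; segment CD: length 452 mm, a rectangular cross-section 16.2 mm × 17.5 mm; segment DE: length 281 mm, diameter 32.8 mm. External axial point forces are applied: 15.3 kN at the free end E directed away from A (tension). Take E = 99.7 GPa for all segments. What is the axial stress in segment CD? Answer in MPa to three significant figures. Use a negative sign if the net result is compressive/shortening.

54.0 MPa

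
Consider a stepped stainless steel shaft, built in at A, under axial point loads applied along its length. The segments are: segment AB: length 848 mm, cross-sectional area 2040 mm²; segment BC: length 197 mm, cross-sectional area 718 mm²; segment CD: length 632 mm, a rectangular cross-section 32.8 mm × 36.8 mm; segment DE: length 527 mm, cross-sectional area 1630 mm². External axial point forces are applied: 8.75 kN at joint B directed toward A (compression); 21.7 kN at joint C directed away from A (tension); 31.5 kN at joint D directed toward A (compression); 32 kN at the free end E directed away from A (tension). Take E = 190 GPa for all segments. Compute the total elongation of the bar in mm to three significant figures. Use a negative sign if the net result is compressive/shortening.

Internal axial forces (sectioning from the free end, tension +): N_DE = 32 kN, N_CD = 0.5 kN, N_BC = 22.2 kN, N_AB = 13.45 kN.
A_CD = 1207 mm².
δ_AB = 13450·848/(2040·190000) = 0.02943 mm
δ_BC = 22200·197/(718·190000) = 0.03206 mm
δ_CD = 500·632/(1207·190000) = 0.001378 mm
δ_DE = 32000·527/(1630·190000) = 0.05445 mm
δ = Σδ_i = 0.1173 mm.

0.117 mm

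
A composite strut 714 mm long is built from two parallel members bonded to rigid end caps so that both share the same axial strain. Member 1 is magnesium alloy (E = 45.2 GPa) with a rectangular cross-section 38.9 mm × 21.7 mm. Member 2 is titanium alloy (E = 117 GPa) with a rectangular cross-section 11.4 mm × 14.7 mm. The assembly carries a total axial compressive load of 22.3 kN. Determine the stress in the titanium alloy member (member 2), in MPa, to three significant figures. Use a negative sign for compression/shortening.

A_1 = 844.1 mm².
A_2 = 167.6 mm².
Equal strain + equilibrium ⇒ each member carries load in proportion to AE: A₁E₁ = 38150000 N, A₂E₂ = 19610000 N, ΣAE = 57760000 N.
σ₂ = P·E₂/ΣAE = -22300·117000/57760000 = -45.17 MPa.

-45.2 MPa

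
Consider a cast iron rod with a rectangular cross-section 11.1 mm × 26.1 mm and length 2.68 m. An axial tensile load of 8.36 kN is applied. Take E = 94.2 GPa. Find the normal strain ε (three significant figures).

A = 289.7 mm².
σ = N/A = 28.86 MPa; ε = σ/E = 28.86/94200 = 3.063e-04.

3.06e-04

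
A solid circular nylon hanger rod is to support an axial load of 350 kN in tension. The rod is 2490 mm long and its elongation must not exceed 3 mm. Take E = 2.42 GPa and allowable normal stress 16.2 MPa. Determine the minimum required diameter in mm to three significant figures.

391 mm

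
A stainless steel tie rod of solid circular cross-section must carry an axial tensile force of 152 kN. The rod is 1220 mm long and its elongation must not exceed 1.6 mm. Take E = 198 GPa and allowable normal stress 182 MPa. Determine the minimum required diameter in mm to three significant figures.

32.6 mm

Required area A ≥ P/σ_allow = 152000/182 = 835.2 mm².
For a solid circular section, d ≥ √(4A/π) = 32.61 mm.
Elongation limit: A ≥ PL/(Eδ_allow) = 152000·1220/(198000·1.6) = 585.4 mm² ⇒ d ≥ 27.3 mm.
The stress limit governs.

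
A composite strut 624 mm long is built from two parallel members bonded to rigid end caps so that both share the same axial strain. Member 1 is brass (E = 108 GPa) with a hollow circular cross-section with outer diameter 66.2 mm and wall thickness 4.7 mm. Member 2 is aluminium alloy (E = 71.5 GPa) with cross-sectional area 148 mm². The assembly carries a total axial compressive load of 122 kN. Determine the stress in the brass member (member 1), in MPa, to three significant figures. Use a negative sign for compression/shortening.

A_1 = 908.1 mm².
Equal strain + equilibrium ⇒ each member carries load in proportion to AE: A₁E₁ = 98070000 N, A₂E₂ = 10580000 N, ΣAE = 108700000 N.
σ₁ = P·E₁/ΣAE = -122000·108000/108700000 = -121.3 MPa.

-121 MPa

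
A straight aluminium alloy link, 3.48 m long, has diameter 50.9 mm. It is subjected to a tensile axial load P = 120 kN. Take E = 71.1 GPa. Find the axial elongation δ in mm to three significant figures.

A = 2035 mm².
δ_mech = NL/(AE) = 120000·3480/(2035·71100) = 2.886 mm.

2.89 mm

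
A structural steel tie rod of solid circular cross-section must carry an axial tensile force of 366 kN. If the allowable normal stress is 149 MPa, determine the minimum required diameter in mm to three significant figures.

55.9 mm

Required area A ≥ P/σ_allow = 366000/149 = 2456 mm².
For a solid circular section, d ≥ √(4A/π) = 55.92 mm.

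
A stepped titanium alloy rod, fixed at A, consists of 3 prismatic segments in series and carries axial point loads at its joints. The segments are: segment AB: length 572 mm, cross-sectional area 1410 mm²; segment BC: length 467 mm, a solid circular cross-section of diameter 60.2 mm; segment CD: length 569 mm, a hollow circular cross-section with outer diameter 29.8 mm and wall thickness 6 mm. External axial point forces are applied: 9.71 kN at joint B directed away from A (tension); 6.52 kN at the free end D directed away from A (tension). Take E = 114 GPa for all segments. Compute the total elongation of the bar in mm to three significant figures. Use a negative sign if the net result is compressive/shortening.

0.140 mm

Internal axial forces (sectioning from the free end, tension +): N_CD = 6.52 kN, N_BC = 6.52 kN, N_AB = 16.23 kN.
A_BC = 2846 mm².
A_CD = 448.6 mm².
δ_AB = 16230·572/(1410·114000) = 0.05776 mm
δ_BC = 6520·467/(2846·114000) = 0.009384 mm
δ_CD = 6520·569/(448.6·114000) = 0.07254 mm
δ = Σδ_i = 0.1397 mm.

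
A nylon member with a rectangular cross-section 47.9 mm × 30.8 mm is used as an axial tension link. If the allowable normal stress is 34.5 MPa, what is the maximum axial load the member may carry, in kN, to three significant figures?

A = 1475 mm².
P_max = σ_allow · A = 34.5 · 1475 = 50900 N = 50.9 kN.

50.9 kN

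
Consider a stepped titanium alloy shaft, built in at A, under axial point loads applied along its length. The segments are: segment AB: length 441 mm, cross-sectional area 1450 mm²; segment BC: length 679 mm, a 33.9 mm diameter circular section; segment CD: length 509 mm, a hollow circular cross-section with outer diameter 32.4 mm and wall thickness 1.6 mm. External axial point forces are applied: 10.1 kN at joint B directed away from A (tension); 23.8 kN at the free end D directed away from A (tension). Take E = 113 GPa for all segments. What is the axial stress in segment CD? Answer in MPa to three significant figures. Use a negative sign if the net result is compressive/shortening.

154 MPa

Internal axial forces (sectioning from the free end, tension +): N_CD = 23.8 kN, N_BC = 23.8 kN, N_AB = 33.9 kN.
A_CD = 154.8 mm².
σ_CD = N_CD/A_CD = 23800/154.8 = 153.7 MPa.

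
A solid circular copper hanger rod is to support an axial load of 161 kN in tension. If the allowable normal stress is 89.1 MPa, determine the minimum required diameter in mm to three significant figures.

Required area A ≥ P/σ_allow = 161000/89.1 = 1807 mm².
For a solid circular section, d ≥ √(4A/π) = 47.97 mm.

48.0 mm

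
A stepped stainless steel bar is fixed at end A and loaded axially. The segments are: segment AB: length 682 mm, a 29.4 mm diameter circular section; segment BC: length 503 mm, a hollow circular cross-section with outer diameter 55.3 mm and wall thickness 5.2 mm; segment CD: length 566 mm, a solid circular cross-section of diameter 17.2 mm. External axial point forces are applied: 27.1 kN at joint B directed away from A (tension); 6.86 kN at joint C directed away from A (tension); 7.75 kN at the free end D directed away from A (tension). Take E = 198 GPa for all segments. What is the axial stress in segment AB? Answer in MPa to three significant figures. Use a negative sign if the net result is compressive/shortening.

61.4 MPa

Internal axial forces (sectioning from the free end, tension +): N_CD = 7.75 kN, N_BC = 14.61 kN, N_AB = 41.71 kN.
A_AB = 678.9 mm².
σ_AB = N_AB/A_AB = 41710/678.9 = 61.44 MPa.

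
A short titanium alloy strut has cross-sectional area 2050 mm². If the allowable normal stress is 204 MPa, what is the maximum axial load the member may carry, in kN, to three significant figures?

P_max = σ_allow · A = 204 · 2050 = 418200 N = 418.2 kN.

418 kN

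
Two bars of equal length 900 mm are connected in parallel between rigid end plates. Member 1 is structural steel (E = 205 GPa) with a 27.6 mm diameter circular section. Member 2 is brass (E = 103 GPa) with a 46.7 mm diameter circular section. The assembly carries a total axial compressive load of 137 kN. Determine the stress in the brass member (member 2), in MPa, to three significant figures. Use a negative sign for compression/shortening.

-47.2 MPa

A_1 = 598.3 mm².
A_2 = 1713 mm².
Equal strain + equilibrium ⇒ each member carries load in proportion to AE: A₁E₁ = 122600000 N, A₂E₂ = 176400000 N, ΣAE = 299100000 N.
σ₂ = P·E₂/ΣAE = -137000·103000/299100000 = -47.18 MPa.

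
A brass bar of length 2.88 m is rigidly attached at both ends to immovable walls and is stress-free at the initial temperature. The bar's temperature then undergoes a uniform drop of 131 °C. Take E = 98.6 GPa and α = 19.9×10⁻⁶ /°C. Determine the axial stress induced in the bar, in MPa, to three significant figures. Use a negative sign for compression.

Free thermal expansion αLΔT = 19.9e-6 · 2880 · -131 = -7.508 mm.
The walls impose strain ε = −(-7.508)/2880 = 2.6069e-03; σ = Eε = 98600 · 2.6069e-03 = 257 MPa.

257 MPa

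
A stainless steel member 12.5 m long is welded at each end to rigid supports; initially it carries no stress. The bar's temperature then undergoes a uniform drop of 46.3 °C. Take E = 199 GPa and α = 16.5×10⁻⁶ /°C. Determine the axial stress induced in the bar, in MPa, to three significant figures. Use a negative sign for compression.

152 MPa

Free thermal expansion αLΔT = 16.5e-6 · 12500 · -46.3 = -9.549 mm.
The walls impose strain ε = −(-9.549)/12500 = 7.6395e-04; σ = Eε = 199000 · 7.6395e-04 = 152 MPa.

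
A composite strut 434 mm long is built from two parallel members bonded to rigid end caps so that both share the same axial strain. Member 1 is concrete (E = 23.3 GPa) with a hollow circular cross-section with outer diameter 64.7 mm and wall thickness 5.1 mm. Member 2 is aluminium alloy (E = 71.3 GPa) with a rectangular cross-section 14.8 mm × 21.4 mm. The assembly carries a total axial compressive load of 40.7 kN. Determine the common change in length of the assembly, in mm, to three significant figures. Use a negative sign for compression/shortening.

-0.394 mm

A_1 = 954.9 mm².
A_2 = 316.7 mm².
Equal strain + equilibrium ⇒ each member carries load in proportion to AE: A₁E₁ = 22250000 N, A₂E₂ = 22580000 N, ΣAE = 44830000 N.
δ = PL/ΣAE = -40700·434/44830000 = -0.394 mm.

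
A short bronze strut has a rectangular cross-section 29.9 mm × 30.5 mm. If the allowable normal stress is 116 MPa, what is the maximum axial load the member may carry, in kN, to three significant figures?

106 kN

A = 911.9 mm².
P_max = σ_allow · A = 116 · 911.9 = 105800 N = 105.8 kN.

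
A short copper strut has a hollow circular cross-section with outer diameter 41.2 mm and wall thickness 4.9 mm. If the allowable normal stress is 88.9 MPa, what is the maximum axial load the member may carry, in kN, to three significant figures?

A = 558.8 mm².
P_max = σ_allow · A = 88.9 · 558.8 = 49680 N = 49.68 kN.

49.7 kN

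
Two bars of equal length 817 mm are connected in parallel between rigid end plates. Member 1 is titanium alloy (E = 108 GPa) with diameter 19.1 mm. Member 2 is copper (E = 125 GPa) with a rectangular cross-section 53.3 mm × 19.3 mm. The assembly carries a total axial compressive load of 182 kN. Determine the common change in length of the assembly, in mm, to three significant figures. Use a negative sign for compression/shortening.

A_1 = 286.5 mm².
A_2 = 1029 mm².
Equal strain + equilibrium ⇒ each member carries load in proportion to AE: A₁E₁ = 30940000 N, A₂E₂ = 128600000 N, ΣAE = 159500000 N.
δ = PL/ΣAE = -182000·817/159500000 = -0.9321 mm.

-0.932 mm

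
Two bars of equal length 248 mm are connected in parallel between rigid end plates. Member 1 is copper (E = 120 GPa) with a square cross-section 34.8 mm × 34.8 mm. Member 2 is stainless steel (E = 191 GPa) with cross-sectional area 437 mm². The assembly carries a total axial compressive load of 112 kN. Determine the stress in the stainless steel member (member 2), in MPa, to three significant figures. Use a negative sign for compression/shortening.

-93.5 MPa

A_1 = 1211 mm².
Equal strain + equilibrium ⇒ each member carries load in proportion to AE: A₁E₁ = 145300000 N, A₂E₂ = 83470000 N, ΣAE = 228800000 N.
σ₂ = P·E₂/ΣAE = -112000·191000/228800000 = -93.5 MPa.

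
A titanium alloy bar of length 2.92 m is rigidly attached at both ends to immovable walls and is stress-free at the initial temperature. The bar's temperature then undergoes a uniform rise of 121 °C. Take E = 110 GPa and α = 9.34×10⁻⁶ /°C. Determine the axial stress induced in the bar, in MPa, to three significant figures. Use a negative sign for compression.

Free thermal expansion αLΔT = 9.34e-6 · 2920 · 121 = 3.3 mm.
The walls impose strain ε = −(3.3)/2920 = -1.1301e-03; σ = Eε = 110000 · -1.1301e-03 = -124.3 MPa.

-124 MPa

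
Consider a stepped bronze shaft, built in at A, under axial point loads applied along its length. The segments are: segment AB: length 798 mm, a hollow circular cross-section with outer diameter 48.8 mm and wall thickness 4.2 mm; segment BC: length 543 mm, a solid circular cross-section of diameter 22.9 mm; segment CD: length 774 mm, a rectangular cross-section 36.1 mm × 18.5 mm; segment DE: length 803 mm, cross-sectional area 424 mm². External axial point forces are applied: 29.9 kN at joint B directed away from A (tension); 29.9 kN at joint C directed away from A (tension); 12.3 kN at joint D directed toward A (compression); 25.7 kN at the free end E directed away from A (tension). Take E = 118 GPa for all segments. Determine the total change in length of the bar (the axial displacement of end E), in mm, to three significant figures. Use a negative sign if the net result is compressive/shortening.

Internal axial forces (sectioning from the free end, tension +): N_DE = 25.7 kN, N_CD = 13.4 kN, N_BC = 43.3 kN, N_AB = 73.2 kN.
A_AB = 588.5 mm².
A_BC = 411.9 mm².
A_CD = 667.9 mm².
δ_AB = 73200·798/(588.5·118000) = 0.8412 mm
δ_BC = 43300·543/(411.9·118000) = 0.4838 mm
δ_CD = 13400·774/(667.9·118000) = 0.1316 mm
δ_DE = 25700·803/(424·118000) = 0.4125 mm
δ = Σδ_i = 1.869 mm.

1.87 mm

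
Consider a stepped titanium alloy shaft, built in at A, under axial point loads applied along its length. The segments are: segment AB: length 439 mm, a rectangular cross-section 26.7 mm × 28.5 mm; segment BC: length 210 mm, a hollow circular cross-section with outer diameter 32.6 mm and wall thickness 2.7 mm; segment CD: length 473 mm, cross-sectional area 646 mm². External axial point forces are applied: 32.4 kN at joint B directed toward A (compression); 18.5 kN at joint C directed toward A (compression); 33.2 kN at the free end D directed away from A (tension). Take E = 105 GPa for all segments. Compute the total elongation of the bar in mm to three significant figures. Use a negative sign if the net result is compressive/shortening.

0.250 mm

Internal axial forces (sectioning from the free end, tension +): N_CD = 33.2 kN, N_BC = 14.7 kN, N_AB = -17.7 kN.
A_AB = 760.9 mm².
A_BC = 253.6 mm².
δ_AB = -17700·439/(760.9·105000) = -0.09725 mm
δ_BC = 14700·210/(253.6·105000) = 0.1159 mm
δ_CD = 33200·473/(646·105000) = 0.2315 mm
δ = Σδ_i = 0.2502 mm.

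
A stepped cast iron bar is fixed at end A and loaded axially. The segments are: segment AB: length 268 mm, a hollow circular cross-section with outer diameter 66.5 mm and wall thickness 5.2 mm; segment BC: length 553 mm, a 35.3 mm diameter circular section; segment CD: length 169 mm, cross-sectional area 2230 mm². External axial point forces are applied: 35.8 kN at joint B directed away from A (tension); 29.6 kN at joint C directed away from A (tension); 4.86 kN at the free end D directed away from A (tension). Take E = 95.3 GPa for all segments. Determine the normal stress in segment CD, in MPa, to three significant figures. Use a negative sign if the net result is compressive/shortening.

2.18 MPa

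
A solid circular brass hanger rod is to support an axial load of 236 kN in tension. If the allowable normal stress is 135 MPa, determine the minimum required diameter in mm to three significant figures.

Required area A ≥ P/σ_allow = 236000/135 = 1748 mm².
For a solid circular section, d ≥ √(4A/π) = 47.18 mm.

47.2 mm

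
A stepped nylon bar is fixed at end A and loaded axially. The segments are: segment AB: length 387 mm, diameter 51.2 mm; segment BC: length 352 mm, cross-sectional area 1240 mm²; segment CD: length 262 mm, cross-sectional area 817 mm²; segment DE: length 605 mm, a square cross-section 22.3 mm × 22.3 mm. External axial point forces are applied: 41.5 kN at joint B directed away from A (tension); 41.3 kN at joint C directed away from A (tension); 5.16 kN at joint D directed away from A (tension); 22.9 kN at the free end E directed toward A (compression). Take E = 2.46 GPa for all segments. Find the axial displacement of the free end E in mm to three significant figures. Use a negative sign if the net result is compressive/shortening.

Internal axial forces (sectioning from the free end, tension +): N_DE = -22.9 kN, N_CD = -17.74 kN, N_BC = 23.56 kN, N_AB = 65.06 kN.
A_AB = 2059 mm².
A_DE = 497.3 mm².
δ_AB = 65060·387/(2059·2460) = 4.971 mm
δ_BC = 23560·352/(1240·2460) = 2.719 mm
δ_CD = -17740·262/(817·2460) = -2.313 mm
δ_DE = -22900·605/(497.3·2460) = -11.33 mm
δ = Σδ_i = -5.948 mm.

-5.95 mm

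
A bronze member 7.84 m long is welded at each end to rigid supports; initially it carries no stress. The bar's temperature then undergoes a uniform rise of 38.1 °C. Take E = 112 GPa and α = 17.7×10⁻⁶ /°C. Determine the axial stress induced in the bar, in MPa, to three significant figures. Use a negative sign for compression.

-75.5 MPa

Free thermal expansion αLΔT = 17.7e-6 · 7840 · 38.1 = 5.287 mm.
The walls impose strain ε = −(5.287)/7840 = -6.7437e-04; σ = Eε = 112000 · -6.7437e-04 = -75.53 MPa.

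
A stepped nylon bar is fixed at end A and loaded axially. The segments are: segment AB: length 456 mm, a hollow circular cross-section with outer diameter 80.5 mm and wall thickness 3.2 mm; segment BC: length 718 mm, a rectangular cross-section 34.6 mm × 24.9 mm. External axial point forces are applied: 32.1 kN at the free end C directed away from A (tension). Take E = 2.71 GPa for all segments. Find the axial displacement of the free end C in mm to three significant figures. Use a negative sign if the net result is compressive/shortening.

16.8 mm

Internal axial forces (sectioning from the free end, tension +): N_BC = 32.1 kN, N_AB = 32.1 kN.
A_AB = 777.1 mm².
A_BC = 861.5 mm².
δ_AB = 32100·456/(777.1·2710) = 6.951 mm
δ_BC = 32100·718/(861.5·2710) = 9.872 mm
δ = Σδ_i = 16.82 mm.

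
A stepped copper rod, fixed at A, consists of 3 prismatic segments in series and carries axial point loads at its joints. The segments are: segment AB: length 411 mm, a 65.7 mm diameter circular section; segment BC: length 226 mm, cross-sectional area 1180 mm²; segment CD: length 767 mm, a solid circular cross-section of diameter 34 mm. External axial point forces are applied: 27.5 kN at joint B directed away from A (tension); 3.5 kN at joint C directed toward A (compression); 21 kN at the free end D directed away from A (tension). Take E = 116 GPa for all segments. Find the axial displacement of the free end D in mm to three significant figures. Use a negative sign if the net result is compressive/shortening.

Internal axial forces (sectioning from the free end, tension +): N_CD = 21 kN, N_BC = 17.5 kN, N_AB = 45 kN.
A_AB = 3390 mm².
A_CD = 907.9 mm².
δ_AB = 45000·411/(3390·116000) = 0.04703 mm
δ_BC = 17500·226/(1180·116000) = 0.02889 mm
δ_CD = 21000·767/(907.9·116000) = 0.1529 mm
δ = Σδ_i = 0.2289 mm.

0.229 mm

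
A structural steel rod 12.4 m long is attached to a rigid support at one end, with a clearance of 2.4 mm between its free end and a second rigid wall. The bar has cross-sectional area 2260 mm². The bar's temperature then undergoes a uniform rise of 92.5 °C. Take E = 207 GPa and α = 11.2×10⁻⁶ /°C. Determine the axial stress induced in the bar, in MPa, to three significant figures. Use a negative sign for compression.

-174 MPa

Free thermal expansion αLΔT = 11.2e-6 · 12400 · 92.5 = 12.85 mm.
The walls engage after the gap closes; constrained expansion = 12.85 − 2.4 = 10.45 mm.
The walls impose strain ε = −(10.45)/12400 = -8.4245e-04; σ = Eε = 207000 · -8.4245e-04 = -174.4 MPa.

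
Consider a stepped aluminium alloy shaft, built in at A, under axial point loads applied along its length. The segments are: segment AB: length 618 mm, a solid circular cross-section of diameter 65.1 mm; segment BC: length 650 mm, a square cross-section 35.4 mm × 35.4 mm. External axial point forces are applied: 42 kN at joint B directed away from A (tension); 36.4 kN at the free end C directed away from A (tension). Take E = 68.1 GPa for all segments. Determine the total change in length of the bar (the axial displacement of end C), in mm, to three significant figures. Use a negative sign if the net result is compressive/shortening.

Internal axial forces (sectioning from the free end, tension +): N_BC = 36.4 kN, N_AB = 78.4 kN.
A_AB = 3329 mm².
A_BC = 1253 mm².
δ_AB = 78400·618/(3329·68100) = 0.2137 mm
δ_BC = 36400·650/(1253·68100) = 0.2772 mm
δ = Σδ_i = 0.491 mm.

0.491 mm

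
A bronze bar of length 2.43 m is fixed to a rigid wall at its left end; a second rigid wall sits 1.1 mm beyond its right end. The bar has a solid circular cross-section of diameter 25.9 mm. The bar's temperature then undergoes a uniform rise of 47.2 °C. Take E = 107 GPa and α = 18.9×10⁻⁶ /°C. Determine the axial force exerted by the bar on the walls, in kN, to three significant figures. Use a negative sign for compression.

-24.8 kN

Free thermal expansion αLΔT = 18.9e-6 · 2430 · 47.2 = 2.168 mm.
The walls engage after the gap closes; constrained expansion = 2.168 − 1.1 = 1.068 mm.
The walls impose strain ε = −(1.068)/2430 = -4.3941e-04; σ = Eε = 107000 · -4.3941e-04 = -47.02 MPa.
Wall reaction R = σ·A = -47.02·526.9 = -24770 N = -24.77 kN.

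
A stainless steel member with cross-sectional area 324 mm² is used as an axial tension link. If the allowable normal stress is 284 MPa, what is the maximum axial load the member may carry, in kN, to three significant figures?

P_max = σ_allow · A = 284 · 324 = 92020 N = 92.02 kN.

92.0 kN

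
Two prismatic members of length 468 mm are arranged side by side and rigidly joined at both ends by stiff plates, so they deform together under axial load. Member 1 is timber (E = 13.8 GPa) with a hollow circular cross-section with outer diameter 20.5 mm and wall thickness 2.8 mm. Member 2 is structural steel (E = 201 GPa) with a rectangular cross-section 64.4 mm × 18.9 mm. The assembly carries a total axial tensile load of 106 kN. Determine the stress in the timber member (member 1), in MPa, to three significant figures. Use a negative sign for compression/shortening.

5.93 MPa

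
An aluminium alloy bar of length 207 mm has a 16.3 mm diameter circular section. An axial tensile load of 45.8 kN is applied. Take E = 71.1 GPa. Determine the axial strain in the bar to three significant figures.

0.00309

A = 208.7 mm².
σ = N/A = 219.5 MPa; ε = σ/E = 219.5/71100 = 3.087e-03.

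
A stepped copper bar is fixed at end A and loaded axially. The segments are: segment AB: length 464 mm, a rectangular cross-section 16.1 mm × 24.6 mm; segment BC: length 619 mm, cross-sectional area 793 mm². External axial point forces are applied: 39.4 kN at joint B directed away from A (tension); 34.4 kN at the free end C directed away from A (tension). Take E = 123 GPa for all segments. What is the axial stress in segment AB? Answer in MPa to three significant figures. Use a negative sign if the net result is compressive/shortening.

186 MPa

Internal axial forces (sectioning from the free end, tension +): N_BC = 34.4 kN, N_AB = 73.8 kN.
A_AB = 396.1 mm².
σ_AB = N_AB/A_AB = 73800/396.1 = 186.3 MPa.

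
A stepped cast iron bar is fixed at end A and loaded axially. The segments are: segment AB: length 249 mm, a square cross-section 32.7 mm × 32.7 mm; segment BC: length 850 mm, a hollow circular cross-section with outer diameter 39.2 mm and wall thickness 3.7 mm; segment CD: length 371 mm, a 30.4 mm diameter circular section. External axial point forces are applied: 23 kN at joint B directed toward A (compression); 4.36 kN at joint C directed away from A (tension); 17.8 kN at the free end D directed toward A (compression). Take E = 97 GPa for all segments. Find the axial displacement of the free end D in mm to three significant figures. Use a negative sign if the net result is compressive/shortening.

Internal axial forces (sectioning from the free end, tension +): N_CD = -17.8 kN, N_BC = -13.44 kN, N_AB = -36.44 kN.
A_AB = 1069 mm².
A_BC = 412.6 mm².
A_CD = 725.8 mm².
δ_AB = -36440·249/(1069·97000) = -0.08748 mm
δ_BC = -13440·850/(412.6·97000) = -0.2854 mm
δ_CD = -17800·371/(725.8·97000) = -0.0938 mm
δ = Σδ_i = -0.4667 mm.

-0.467 mm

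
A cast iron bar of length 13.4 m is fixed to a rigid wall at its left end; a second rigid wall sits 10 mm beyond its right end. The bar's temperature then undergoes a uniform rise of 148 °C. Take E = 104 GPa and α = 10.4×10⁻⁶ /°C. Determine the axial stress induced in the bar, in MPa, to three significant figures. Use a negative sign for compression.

-82.5 MPa

Free thermal expansion αLΔT = 10.4e-6 · 13400 · 148 = 20.63 mm.
The walls engage after the gap closes; constrained expansion = 20.63 − 10 = 10.63 mm.
The walls impose strain ε = −(10.63)/13400 = -7.9293e-04; σ = Eε = 104000 · -7.9293e-04 = -82.46 MPa.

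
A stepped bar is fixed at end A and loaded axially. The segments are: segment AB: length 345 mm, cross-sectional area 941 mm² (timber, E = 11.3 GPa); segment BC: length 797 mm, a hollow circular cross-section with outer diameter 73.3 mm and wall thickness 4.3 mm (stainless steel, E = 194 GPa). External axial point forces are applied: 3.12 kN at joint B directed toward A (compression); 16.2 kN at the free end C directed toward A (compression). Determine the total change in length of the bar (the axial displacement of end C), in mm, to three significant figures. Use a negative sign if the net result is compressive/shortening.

Internal axial forces (sectioning from the free end, tension +): N_BC = -16.2 kN, N_AB = -19.32 kN.
A_BC = 932.1 mm².
δ_AB = -19320·345/(941·11300) = -0.6268 mm
δ_BC = -16200·797/(932.1·194000) = -0.0714 mm
δ = Σδ_i = -0.6982 mm.

-0.698 mm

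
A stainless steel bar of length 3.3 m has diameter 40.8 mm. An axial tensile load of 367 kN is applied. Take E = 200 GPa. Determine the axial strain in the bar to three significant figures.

A = 1307 mm².
σ = N/A = 280.7 MPa; ε = σ/E = 280.7/200000 = 1.404e-03.

0.00140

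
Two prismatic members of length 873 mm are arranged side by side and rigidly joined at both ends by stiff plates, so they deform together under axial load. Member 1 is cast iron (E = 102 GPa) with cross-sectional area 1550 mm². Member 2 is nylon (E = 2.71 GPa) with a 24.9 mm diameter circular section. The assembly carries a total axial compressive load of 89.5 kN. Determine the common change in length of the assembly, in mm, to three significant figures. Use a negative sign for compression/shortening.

A_2 = 487 mm².
Equal strain + equilibrium ⇒ each member carries load in proportion to AE: A₁E₁ = 158100000 N, A₂E₂ = 1320000 N, ΣAE = 159400000 N.
δ = PL/ΣAE = -89500·873/159400000 = -0.4901 mm.

-0.490 mm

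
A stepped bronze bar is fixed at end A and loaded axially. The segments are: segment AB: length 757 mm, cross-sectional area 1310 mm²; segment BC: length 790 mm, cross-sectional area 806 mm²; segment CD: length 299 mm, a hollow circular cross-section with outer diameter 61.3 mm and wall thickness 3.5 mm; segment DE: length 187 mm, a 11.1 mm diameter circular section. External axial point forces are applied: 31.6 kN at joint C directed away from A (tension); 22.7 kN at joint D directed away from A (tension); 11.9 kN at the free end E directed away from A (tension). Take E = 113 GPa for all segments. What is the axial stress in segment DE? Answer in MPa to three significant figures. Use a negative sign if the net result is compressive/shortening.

123 MPa

Internal axial forces (sectioning from the free end, tension +): N_DE = 11.9 kN, N_CD = 34.6 kN, N_BC = 66.2 kN, N_AB = 66.2 kN.
A_DE = 96.77 mm².
σ_DE = N_DE/A_DE = 11900/96.77 = 123 MPa.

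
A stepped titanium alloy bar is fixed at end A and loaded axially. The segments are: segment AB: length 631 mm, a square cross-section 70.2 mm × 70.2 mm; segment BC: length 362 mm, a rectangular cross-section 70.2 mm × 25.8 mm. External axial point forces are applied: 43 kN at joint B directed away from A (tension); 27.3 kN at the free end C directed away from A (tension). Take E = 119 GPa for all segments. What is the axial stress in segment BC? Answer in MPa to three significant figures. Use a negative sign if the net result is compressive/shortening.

Internal axial forces (sectioning from the free end, tension +): N_BC = 27.3 kN, N_AB = 70.3 kN.
A_BC = 1811 mm².
σ_BC = N_BC/A_BC = 27300/1811 = 15.07 MPa.

15.1 MPa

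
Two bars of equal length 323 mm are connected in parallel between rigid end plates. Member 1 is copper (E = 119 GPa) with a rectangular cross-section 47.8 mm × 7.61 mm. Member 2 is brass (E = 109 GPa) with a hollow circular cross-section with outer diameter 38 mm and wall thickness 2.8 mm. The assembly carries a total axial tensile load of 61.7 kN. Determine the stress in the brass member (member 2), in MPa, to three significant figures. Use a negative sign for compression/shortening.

87.3 MPa

A_1 = 363.8 mm².
A_2 = 309.6 mm².
Equal strain + equilibrium ⇒ each member carries load in proportion to AE: A₁E₁ = 43290000 N, A₂E₂ = 33750000 N, ΣAE = 77040000 N.
σ₂ = P·E₂/ΣAE = 61700·109000/77040000 = 87.3 MPa.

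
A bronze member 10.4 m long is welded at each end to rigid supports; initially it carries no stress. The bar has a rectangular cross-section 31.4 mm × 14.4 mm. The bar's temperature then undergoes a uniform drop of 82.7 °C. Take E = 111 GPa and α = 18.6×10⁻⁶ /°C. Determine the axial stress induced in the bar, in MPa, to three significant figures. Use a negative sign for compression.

171 MPa

Free thermal expansion αLΔT = 18.6e-6 · 10400 · -82.7 = -16 mm.
The walls impose strain ε = −(-16)/10400 = 1.5382e-03; σ = Eε = 111000 · 1.5382e-03 = 170.7 MPa.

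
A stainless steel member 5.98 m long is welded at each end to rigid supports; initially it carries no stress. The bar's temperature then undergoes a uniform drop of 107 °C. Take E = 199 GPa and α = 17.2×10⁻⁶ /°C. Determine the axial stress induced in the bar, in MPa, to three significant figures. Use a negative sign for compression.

366 MPa

Free thermal expansion αLΔT = 17.2e-6 · 5980 · -107 = -11.01 mm.
The walls impose strain ε = −(-11.01)/5980 = 1.8404e-03; σ = Eε = 199000 · 1.8404e-03 = 366.2 MPa.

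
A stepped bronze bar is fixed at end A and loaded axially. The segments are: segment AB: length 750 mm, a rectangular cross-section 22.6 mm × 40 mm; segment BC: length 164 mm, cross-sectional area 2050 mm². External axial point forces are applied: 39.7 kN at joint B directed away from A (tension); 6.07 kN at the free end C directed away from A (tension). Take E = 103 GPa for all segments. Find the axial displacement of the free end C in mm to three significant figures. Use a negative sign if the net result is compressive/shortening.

Internal axial forces (sectioning from the free end, tension +): N_BC = 6.07 kN, N_AB = 45.77 kN.
A_AB = 904 mm².
δ_AB = 45770·750/(904·103000) = 0.3687 mm
δ_BC = 6070·164/(2050·103000) = 0.004715 mm
δ = Σδ_i = 0.3734 mm.

0.373 mm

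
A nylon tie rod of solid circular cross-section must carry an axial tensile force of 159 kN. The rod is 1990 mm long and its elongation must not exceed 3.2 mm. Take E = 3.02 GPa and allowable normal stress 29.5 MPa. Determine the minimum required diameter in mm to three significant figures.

204 mm

Required area A ≥ P/σ_allow = 159000/29.5 = 5390 mm².
For a solid circular section, d ≥ √(4A/π) = 82.84 mm.
Elongation limit: A ≥ PL/(Eδ_allow) = 159000·1990/(3020·3.2) = 32740 mm² ⇒ d ≥ 204.2 mm.
The elongation limit governs.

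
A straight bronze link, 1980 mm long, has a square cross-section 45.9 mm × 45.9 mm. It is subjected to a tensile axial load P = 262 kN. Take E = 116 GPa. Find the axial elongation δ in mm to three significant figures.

A = 2107 mm².
δ_mech = NL/(AE) = 262000·1980/(2107·116000) = 2.123 mm.

2.12 mm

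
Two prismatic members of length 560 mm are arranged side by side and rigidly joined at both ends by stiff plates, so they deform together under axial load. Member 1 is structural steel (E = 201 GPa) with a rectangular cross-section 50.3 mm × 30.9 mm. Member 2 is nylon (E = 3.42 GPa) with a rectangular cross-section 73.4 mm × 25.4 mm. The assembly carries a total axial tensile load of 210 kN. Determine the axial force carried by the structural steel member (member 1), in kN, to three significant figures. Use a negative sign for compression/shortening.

206 kN

A_1 = 1554 mm².
A_2 = 1864 mm².
Equal strain + equilibrium ⇒ each member carries load in proportion to AE: A₁E₁ = 312400000 N, A₂E₂ = 6376000 N, ΣAE = 318800000 N.
F₁ = P·A₁E₁/ΣAE = 210000·312400000/318800000 = 205800 N.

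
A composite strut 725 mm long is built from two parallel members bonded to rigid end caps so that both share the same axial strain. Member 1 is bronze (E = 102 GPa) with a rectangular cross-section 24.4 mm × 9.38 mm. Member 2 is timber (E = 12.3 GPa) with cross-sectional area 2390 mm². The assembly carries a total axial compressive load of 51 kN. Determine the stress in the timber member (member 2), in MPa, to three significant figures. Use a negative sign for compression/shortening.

-11.9 MPa

A_1 = 228.9 mm².
Equal strain + equilibrium ⇒ each member carries load in proportion to AE: A₁E₁ = 23340000 N, A₂E₂ = 29400000 N, ΣAE = 52740000 N.
σ₂ = P·E₂/ΣAE = -51000·12300/52740000 = -11.89 MPa.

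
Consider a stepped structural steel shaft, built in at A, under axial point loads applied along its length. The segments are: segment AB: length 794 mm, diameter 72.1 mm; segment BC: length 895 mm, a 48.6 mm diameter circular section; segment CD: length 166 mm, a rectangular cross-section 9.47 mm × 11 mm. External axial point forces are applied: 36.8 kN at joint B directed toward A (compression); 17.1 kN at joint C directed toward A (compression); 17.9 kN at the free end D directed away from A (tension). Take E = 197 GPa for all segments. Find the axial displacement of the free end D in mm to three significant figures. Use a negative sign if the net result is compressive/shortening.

0.111 mm

Internal axial forces (sectioning from the free end, tension +): N_CD = 17.9 kN, N_BC = 0.8 kN, N_AB = -36 kN.
A_AB = 4083 mm².
A_BC = 1855 mm².
A_CD = 104.2 mm².
δ_AB = -36000·794/(4083·197000) = -0.03554 mm
δ_BC = 800·895/(1855·197000) = 0.001959 mm
δ_CD = 17900·166/(104.2·197000) = 0.1448 mm
δ = Σδ_i = 0.1112 mm.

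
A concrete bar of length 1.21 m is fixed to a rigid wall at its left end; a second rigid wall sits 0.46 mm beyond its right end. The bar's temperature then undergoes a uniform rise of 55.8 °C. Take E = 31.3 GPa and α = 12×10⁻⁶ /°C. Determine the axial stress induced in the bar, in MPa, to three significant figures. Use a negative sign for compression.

-9.06 MPa

Free thermal expansion αLΔT = 12e-6 · 1210 · 55.8 = 0.8102 mm.
The walls engage after the gap closes; constrained expansion = 0.8102 − 0.46 = 0.3502 mm.
The walls impose strain ε = −(0.3502)/1210 = -2.8943e-04; σ = Eε = 31300 · -2.8943e-04 = -9.059 MPa.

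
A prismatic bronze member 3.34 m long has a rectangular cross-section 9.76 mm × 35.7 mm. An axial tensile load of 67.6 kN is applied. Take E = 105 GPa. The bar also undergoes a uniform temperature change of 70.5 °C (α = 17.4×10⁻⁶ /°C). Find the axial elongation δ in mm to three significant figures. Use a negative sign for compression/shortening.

10.3 mm

A = 348.4 mm².
δ_mech = NL/(AE) = 67600·3340/(348.4·105000) = 6.171 mm.
δ_thermal = αLΔT = 17.4e-6·3340·70.5 = 4.097 mm.
δ = δ_mech + δ_thermal = 10.27 mm.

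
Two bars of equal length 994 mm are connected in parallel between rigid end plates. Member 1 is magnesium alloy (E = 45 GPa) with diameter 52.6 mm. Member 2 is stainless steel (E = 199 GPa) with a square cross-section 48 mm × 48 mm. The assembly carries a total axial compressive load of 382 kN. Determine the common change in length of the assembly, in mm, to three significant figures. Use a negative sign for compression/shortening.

-0.683 mm

A_1 = 2173 mm².
A_2 = 2304 mm².
Equal strain + equilibrium ⇒ each member carries load in proportion to AE: A₁E₁ = 97790000 N, A₂E₂ = 458500000 N, ΣAE = 556300000 N.
δ = PL/ΣAE = -382000·994/556300000 = -0.6826 mm.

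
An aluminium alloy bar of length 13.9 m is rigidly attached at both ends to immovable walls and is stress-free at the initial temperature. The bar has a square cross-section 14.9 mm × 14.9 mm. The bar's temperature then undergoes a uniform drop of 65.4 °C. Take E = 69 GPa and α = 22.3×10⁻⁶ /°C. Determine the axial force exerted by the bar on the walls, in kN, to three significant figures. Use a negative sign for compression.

Free thermal expansion αLΔT = 22.3e-6 · 13900 · -65.4 = -20.27 mm.
The walls impose strain ε = −(-20.27)/13900 = 1.4584e-03; σ = Eε = 69000 · 1.4584e-03 = 100.6 MPa.
Wall reaction R = σ·A = 100.6·222 = 22340 N = 22.34 kN.

22.3 kN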